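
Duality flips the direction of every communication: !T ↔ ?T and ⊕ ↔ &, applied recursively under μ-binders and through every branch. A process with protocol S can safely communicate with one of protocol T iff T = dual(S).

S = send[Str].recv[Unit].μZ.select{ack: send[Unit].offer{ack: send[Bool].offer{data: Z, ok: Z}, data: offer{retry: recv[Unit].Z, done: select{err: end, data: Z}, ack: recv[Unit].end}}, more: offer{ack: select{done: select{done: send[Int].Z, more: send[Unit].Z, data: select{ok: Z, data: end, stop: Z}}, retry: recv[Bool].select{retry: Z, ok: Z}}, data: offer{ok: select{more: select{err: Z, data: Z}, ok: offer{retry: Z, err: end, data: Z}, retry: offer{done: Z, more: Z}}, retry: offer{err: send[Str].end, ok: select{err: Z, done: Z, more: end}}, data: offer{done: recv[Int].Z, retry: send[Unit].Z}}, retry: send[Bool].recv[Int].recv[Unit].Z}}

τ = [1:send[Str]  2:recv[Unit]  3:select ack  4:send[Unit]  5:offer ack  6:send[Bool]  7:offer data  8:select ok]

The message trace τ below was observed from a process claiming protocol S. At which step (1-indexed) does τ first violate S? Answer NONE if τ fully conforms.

8

[1] send[Str]  ✓  state: recv[Unit].μZ.…
[2] recv[Unit]  ✓  state: μZ.…
[3] select ack  ✓  state: send[Unit].offer{ack: send[Bool].offer{data: μZ.…, ok: μZ.…}, data: offer{retry: recv[Unit].μZ.…, done: select{err: end, data: μZ.…}, ack: recv[Unit].end}}
[4] send[Unit]  ✓  state: offer{ack: send[Bool].offer{data: μZ.…, ok: μZ.…}, data: offer{retry: recv[Unit].μZ.…, done: select{err: end, data: μZ.…}, ack: recv[Unit].end}}
[5] offer ack  ✓  state: send[Bool].offer{data: μZ.…, ok: μZ.…}
[6] send[Bool]  ✓  state: offer{data: μZ.…, ok: μZ.…}
[7] offer data  ✓  state: μZ.…
[8] got select ok, protocol expects select ack or select more  ✗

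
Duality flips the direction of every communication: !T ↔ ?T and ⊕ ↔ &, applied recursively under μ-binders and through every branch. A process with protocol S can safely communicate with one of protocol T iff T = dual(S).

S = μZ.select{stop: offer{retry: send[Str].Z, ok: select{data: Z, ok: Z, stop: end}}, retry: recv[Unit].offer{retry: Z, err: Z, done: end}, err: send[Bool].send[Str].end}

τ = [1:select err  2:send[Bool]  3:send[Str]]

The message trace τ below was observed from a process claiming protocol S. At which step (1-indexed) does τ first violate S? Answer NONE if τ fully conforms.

NONE

@1 select err  ok  state: send[Bool].send[Str].end
@2 send[Bool]  ok  state: send[Str].end
@3 send[Str]  ok  state: end
all 3 steps conform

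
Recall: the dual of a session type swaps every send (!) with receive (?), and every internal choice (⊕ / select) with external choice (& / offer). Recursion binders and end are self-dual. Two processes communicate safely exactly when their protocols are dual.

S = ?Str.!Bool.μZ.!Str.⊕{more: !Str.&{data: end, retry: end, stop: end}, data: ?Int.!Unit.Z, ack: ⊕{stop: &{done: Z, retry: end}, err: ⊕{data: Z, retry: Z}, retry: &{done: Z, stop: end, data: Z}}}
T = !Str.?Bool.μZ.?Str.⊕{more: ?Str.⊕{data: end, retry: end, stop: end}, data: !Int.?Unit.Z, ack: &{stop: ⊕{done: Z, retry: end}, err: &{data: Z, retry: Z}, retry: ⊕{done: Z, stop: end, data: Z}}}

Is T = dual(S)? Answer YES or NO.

NO

?Str ‖ !Str  ✓
  !Bool ‖ ?Bool  ✓
    μZ ‖ μZ  ✓ (binder kept)
      !Str ‖ ?Str  ✓
        ⊕{more,data,ack} ‖ ⊕{more,data,ack}  ✗ choice polarity not flipped — not dual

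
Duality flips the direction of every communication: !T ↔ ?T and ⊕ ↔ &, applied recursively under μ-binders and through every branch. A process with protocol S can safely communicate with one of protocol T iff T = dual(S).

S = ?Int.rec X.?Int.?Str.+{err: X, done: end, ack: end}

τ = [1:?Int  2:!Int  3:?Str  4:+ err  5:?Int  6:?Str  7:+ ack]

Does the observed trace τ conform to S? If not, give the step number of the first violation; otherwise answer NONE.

2

[1] ?Int  match  cont: rec X.…
[2] got !Int, protocol expects ?Int  ✗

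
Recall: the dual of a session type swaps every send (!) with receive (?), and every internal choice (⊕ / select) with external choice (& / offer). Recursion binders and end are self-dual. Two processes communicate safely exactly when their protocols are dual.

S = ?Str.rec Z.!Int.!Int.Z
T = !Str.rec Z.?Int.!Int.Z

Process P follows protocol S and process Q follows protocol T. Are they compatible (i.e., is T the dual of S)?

?Str ‖ !Str  match
  rec Z ‖ rec Z  match (μ self-dual)
    !Int ‖ ?Int  match
      !Int ‖ !Int  ✗ same direction on both sides — not dual

NO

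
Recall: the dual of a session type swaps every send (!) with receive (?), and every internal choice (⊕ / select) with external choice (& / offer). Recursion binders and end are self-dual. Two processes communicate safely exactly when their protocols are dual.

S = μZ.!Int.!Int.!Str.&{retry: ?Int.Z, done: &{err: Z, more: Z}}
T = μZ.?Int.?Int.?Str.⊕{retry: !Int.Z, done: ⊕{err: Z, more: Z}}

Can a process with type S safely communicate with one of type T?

YES

μZ | μZ  match (μ self-dual)
  !Int | ?Int  match
    !Int | ?Int  match
      !Str | ?Str  match
        &{retry,done} | ⊕{retry,done}  match labels match
          • retry:
            ?Int | !Int  match
              Z | Z  match
          • done:
            &{err,more} | ⊕{err,more}  match labels match
              • err:
                Z | Z  match
              • more:
                Z | Z  match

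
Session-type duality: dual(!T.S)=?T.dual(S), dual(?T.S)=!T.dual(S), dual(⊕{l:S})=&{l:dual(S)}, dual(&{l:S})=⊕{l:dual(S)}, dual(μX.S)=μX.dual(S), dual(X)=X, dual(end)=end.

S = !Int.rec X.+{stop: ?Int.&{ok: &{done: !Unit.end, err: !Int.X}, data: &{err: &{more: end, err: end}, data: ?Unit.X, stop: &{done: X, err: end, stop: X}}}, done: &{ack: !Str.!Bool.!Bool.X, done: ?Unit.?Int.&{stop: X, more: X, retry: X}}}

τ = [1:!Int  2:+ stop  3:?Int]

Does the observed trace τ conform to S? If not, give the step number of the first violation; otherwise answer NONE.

NONE

@1 !Int  ✓  cont: rec X.…
@2 + stop  ✓  cont: ?Int.&{ok: &{done: !Unit.end, err: !Int.rec X.…}, data: &{err: &{more: end, err: end}, data: ?Unit.rec X.…, stop: &{done: rec X.…, err: end, stop: rec X.…}}}
@3 ?Int  ✓  cont: &{ok: &{done: !Unit.end, err: !Int.rec X.…}, data: &{err: &{more: end, err: end}, data: ?Unit.rec X.…, stop: &{done: rec X.…, err: end, stop: rec X.…}}}
all 3 steps conform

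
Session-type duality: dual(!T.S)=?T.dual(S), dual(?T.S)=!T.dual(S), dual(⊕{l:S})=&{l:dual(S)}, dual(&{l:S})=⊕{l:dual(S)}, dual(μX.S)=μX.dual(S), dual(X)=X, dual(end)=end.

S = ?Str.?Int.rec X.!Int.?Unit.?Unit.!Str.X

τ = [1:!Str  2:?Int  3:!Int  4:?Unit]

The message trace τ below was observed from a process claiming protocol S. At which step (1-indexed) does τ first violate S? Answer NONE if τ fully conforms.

@1 got !Str, protocol expects ?Str  ✗

1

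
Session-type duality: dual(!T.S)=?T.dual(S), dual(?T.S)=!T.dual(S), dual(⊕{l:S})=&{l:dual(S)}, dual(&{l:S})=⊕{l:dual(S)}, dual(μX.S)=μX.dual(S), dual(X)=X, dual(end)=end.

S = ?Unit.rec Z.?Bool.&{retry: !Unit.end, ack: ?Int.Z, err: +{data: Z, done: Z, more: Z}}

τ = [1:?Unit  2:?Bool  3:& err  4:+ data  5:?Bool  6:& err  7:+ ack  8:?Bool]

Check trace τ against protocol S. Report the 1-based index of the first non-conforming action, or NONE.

7

step 1: ?Unit  match  state: rec Z.…
step 2: ?Bool  match  state: &{retry: !Unit.end, ack: ?Int.rec Z.…, err: +{data: rec Z.…, done: rec Z.…, more: rec Z.…}}
step 3: & err  match  state: +{data: rec Z.…, done: rec Z.…, more: rec Z.…}
step 4: + data  match  state: rec Z.…
step 5: ?Bool  match  state: &{retry: !Unit.end, ack: ?Int.rec Z.…, err: +{data: rec Z.…, done: rec Z.…, more: rec Z.…}}
step 6: & err  match  state: +{data: rec Z.…, done: rec Z.…, more: rec Z.…}
step 7: got + ack, protocol expects + data or + done or + more  ✗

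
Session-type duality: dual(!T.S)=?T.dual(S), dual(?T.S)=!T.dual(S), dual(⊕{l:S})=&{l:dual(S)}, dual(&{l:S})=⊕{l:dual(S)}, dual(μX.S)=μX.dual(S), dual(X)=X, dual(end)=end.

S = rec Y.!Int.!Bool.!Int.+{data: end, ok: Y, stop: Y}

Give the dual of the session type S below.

rec Y ↦ rec Y  (binder kept)
  !Int ↦ ?Int
    !Bool ↦ ?Bool
      !Int ↦ ?Int
        +{data,ok,stop} ↦ &{data,ok,stop}  (select→offer)
          • data:
            dual(end) = end
          • ok:
            dual(Y) = Y
          • stop:
            dual(Y) = Y

rec Y.?Int.?Bool.?Int.&{data: end, ok: Y, stop: Y}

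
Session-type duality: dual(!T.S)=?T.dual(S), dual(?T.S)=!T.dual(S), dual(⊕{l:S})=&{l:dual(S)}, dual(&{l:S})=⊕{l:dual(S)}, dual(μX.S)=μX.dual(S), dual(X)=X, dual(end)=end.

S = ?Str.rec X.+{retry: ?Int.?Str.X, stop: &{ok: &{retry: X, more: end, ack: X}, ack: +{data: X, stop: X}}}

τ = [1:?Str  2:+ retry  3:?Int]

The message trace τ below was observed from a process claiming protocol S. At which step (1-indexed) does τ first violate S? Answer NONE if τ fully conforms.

@1 ?Str  ✓  state: rec X.…
@2 + retry  ✓  state: ?Int.?Str.rec X.…
@3 ?Int  ✓  state: ?Str.rec X.…
τ conforms to S (length 3)

NONE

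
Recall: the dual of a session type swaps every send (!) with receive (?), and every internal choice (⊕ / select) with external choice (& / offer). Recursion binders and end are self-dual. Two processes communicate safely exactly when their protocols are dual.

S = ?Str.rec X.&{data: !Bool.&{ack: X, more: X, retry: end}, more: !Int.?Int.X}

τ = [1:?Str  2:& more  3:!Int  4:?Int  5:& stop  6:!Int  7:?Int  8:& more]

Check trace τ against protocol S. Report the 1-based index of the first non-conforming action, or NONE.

5

[1] ?Str  ✓  residual = rec X.…
[2] & more  ✓  residual = !Int.?Int.rec X.…
[3] !Int  ✓  residual = ?Int.rec X.…
[4] ?Int  ✓  residual = rec X.…
[5] got & stop, protocol expects & data or & more  ✗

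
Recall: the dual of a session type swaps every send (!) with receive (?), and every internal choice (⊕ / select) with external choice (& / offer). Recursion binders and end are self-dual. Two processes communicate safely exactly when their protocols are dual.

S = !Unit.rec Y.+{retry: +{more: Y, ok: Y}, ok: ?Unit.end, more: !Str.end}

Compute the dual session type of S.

!Unit → ?Unit
  rec Y → rec Y  (rec unchanged)
    +{retry,ok,more} → &{retry,ok,more}  (internal→external)
      [retry]
        +{more,ok} → &{more,ok}  (internal→external)
          [more]
            dual(Y) = Y
          [ok]
            dual(Y) = Y
      [ok]
        ?Unit → !Unit
          dual(end) = end
      [more]
        !Str → ?Str
          dual(end) = end

?Unit.rec Y.&{retry: &{more: Y, ok: Y}, ok: !Unit.end, more: ?Str.end}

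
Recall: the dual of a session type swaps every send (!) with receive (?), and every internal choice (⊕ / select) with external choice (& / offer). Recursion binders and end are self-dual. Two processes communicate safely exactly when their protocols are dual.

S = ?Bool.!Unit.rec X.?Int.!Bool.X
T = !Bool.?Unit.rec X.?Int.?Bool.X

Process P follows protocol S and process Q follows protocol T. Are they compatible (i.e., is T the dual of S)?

?Bool | !Bool  ok
  !Unit | ?Unit  ok
    rec X | rec X  ok (binder kept)
      ?Int | ?Int  ✗ same direction on both sides — not dual

NO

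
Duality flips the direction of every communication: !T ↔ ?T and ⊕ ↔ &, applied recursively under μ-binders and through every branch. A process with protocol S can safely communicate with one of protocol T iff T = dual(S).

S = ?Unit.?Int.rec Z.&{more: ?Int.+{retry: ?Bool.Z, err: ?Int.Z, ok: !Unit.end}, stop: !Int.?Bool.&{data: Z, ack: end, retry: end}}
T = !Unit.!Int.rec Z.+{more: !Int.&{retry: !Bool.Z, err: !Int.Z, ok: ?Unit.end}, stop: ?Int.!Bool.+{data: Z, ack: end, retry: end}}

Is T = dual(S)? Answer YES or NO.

YES

?Unit ‖ !Unit  ok
  ?Int ‖ !Int  ok
    rec Z ‖ rec Z  ok (rec unchanged)
      &{more,stop} ‖ +{more,stop}  ok label sets agree
        • more:
          ?Int ‖ !Int  ok
            +{retry,err,ok} ‖ &{retry,err,ok}  ok label sets agree
              • retry:
                ?Bool ‖ !Bool  ok
                  Z ‖ Z  ok
              • err:
                ?Int ‖ !Int  ok
                  Z ‖ Z  ok
              • ok:
                !Unit ‖ ?Unit  ok
                  end ‖ end  ok
        • stop:
          !Int ‖ ?Int  ok
            ?Bool ‖ !Bool  ok
              &{data,ack,retry} ‖ +{data,ack,retry}  ok label sets agree
                • data:
                  Z ‖ Z  ok
                • ack:
                  end ‖ end  ok
                • retry:
                  end ‖ end  ok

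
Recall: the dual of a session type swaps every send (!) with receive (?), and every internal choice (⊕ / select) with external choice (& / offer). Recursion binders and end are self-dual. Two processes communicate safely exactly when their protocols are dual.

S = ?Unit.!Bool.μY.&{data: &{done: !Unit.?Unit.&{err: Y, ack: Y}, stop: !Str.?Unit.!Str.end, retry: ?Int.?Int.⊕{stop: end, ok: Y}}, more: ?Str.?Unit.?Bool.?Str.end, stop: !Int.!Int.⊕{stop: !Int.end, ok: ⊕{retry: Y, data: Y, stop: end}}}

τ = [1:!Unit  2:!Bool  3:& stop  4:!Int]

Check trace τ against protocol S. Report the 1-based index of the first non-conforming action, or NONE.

@1 got !Unit, protocol expects ?Unit  ✗

1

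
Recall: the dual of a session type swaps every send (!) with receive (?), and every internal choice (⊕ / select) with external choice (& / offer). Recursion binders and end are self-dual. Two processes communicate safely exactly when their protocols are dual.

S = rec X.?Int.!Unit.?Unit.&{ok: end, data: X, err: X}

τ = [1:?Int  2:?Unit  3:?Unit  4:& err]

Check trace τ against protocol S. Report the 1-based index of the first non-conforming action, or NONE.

@1 ?Int  ✓  state: !Unit.?Unit.&{ok: end, data: rec X.…, err: rec X.…}
@2 got ?Unit, protocol expects !Unit  ✗

2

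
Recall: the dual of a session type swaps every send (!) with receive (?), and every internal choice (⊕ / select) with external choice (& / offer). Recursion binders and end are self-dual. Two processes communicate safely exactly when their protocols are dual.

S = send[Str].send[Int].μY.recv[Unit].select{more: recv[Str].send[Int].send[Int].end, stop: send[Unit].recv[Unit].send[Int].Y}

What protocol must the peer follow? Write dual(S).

recv[Str].recv[Int].μY.send[Unit].offer{more: send[Str].recv[Int].recv[Int].end, stop: recv[Unit].send[Unit].recv[Int].Y}

send[Str] = recv[Str]
  send[Int] = recv[Int]
    μY = μY  (binder kept)
      recv[Unit] = send[Unit]
        select{more,stop} = offer{more,stop}  (select→offer)
          • more:
            recv[Str] = send[Str]
              send[Int] = recv[Int]
                send[Int] = recv[Int]
                  dual(end) = end
          • stop:
            send[Unit] = recv[Unit]
              recv[Unit] = send[Unit]
                send[Int] = recv[Int]
                  dual(Y) = Y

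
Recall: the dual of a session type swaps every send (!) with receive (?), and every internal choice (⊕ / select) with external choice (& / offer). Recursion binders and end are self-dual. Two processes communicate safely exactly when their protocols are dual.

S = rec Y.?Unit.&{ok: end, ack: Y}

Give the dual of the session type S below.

rec Y.!Unit.+{ok: end, ack: Y}

rec Y → rec Y  (rec unchanged)
  ?Unit → !Unit
    &{ok,ack} → +{ok,ack}  (offer→select)
      • ok:
        dual(end) = end
      • ack:
        dual(Y) = Y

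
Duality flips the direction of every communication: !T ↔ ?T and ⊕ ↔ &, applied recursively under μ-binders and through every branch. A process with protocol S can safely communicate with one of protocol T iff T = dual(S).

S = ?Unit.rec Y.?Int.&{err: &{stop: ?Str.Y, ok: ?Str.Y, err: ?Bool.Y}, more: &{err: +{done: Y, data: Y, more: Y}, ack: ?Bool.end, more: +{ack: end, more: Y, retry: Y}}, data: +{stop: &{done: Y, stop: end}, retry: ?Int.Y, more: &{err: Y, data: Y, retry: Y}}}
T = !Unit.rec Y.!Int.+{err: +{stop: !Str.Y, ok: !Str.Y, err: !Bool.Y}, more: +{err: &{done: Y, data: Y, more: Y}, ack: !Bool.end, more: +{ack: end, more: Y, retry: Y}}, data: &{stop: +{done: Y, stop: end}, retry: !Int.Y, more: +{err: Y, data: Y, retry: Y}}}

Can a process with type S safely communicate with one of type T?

?Unit vs !Unit  match
  rec Y vs rec Y  match (binder kept)
    ?Int vs !Int  match
      &{err,more,data} vs +{err,more,data}  match labels match
        [err]
          &{stop,ok,err} vs +{stop,ok,err}  match labels match
            [stop]
              ?Str vs !Str  match
                Y vs Y  match
            [ok]
              ?Str vs !Str  match
                Y vs Y  match
            [err]
              ?Bool vs !Bool  match
                Y vs Y  match
        [more]
          &{err,ack,more} vs +{err,ack,more}  match labels match
            [err]
              +{done,data,more} vs &{done,data,more}  match labels match
                [done]
                  Y vs Y  match
                [data]
                  Y vs Y  match
                [more]
                  Y vs Y  match
            [ack]
              ?Bool vs !Bool  match
                end vs end  match
            [more]
              +{ack,more,retry} vs +{ack,more,retry}  ✗ choice polarity not flipped — not dual

NO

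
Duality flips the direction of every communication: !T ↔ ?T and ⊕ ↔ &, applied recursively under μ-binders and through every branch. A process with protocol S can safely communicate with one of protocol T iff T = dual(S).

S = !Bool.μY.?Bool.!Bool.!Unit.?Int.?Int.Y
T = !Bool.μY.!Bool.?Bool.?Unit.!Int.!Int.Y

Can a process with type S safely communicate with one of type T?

!Bool | !Bool  ✗ same direction on both sides — not dual

NO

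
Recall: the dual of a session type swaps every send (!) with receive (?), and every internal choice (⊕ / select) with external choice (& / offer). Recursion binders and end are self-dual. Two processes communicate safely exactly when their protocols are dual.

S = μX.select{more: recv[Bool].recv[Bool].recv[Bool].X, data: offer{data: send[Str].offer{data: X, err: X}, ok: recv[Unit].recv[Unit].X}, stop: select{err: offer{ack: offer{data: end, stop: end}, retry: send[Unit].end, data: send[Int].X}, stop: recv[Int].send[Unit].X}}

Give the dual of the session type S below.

μX.offer{more: send[Bool].send[Bool].send[Bool].X, data: select{data: recv[Str].select{data: X, err: X}, ok: send[Unit].send[Unit].X}, stop: offer{err: select{ack: select{data: end, stop: end}, retry: recv[Unit].end, data: recv[Int].X}, stop: send[Int].recv[Unit].X}}

μX → μX  (binder kept)
  select{more,data,stop} → offer{more,data,stop}  (select→offer)
    case more:
      recv[Bool] → send[Bool]
        recv[Bool] → send[Bool]
          recv[Bool] → send[Bool]
            dual(X) = X
    case data:
      offer{data,ok} → select{data,ok}  (external→internal)
        case data:
          send[Str] → recv[Str]
            offer{data,err} → select{data,err}  (external→internal)
              case data:
                dual(X) = X
              case err:
                dual(X) = X
        case ok:
          recv[Unit] → send[Unit]
            recv[Unit] → send[Unit]
              dual(X) = X
    case stop:
      select{err,stop} → offer{err,stop}  (select→offer)
        case err:
          offer{ack,retry,data} → select{ack,retry,data}  (external→internal)
            case ack:
              offer{data,stop} → select{data,stop}  (external→internal)
                case data:
                  dual(end) = end
                case stop:
                  dual(end) = end
            case retry:
              send[Unit] → recv[Unit]
                dual(end) = end
            case data:
              send[Int] → recv[Int]
                dual(X) = X
        case stop:
          recv[Int] → send[Int]
            send[Unit] → recv[Unit]
              dual(X) = X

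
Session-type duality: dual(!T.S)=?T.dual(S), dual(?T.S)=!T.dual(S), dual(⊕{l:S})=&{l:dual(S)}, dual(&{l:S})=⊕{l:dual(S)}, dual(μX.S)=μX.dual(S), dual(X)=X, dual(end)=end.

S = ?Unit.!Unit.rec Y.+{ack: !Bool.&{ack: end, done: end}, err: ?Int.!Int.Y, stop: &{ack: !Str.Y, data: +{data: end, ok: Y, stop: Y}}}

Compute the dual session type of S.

?Unit → !Unit
  !Unit → ?Unit
    rec Y → rec Y  (rec unchanged)
      +{ack,err,stop} → &{ack,err,stop}  (internal→external)
        [ack]
          !Bool → ?Bool
            &{ack,done} → +{ack,done}  (external→internal)
              [ack]
                end ↦ end
              [done]
                end ↦ end
        [err]
          ?Int → !Int
            !Int → ?Int
              Y ↦ Y
        [stop]
          &{ack,data} → +{ack,data}  (external→internal)
            [ack]
              !Str → ?Str
                Y ↦ Y
            [data]
              +{data,ok,stop} → &{data,ok,stop}  (internal→external)
                [data]
                  end ↦ end
                [ok]
                  Y ↦ Y
                [stop]
                  Y ↦ Y

!Unit.?Unit.rec Y.&{ack: ?Bool.+{ack: end, done: end}, err: !Int.?Int.Y, stop: +{ack: ?Str.Y, data: &{data: end, ok: Y, stop: Y}}}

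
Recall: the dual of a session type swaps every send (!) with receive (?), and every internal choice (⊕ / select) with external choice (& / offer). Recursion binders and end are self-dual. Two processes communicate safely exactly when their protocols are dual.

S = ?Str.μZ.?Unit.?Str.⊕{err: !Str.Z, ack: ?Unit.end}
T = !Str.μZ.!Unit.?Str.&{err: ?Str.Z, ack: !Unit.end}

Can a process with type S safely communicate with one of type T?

?Str | !Str  match
  μZ | μZ  match (rec unchanged)
    ?Unit | !Unit  match
      ?Str | ?Str  ✗ same direction on both sides — not dual

NO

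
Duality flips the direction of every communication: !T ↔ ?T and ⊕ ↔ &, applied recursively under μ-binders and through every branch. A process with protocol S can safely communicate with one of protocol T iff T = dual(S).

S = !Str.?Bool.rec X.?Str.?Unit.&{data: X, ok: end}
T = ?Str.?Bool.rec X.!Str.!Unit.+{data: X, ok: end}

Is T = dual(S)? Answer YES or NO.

NO

!Str | ?Str  match
  ?Bool | ?Bool  ✗ same direction on both sides — not dual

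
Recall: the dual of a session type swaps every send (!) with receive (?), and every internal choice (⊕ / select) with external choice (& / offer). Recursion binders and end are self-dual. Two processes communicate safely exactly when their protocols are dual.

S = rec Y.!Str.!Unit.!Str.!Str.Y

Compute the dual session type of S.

rec Y → rec Y  (binder kept)
  !Str → ?Str
    !Unit → ?Unit
      !Str → ?Str
        !Str → ?Str
          dual(Y) = Y

rec Y.?Str.?Unit.?Str.?Str.Y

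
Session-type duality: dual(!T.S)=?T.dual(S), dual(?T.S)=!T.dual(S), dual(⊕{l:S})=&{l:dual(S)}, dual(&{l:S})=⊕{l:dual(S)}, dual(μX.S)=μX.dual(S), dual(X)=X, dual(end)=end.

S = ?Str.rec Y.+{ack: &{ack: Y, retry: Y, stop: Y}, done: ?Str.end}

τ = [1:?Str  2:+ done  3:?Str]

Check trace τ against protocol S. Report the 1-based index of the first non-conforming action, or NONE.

@1 ?Str  ok  cont: rec Y.…
@2 + done  ok  cont: ?Str.end
@3 ?Str  ok  cont: end
τ conforms to S (length 3)

NONE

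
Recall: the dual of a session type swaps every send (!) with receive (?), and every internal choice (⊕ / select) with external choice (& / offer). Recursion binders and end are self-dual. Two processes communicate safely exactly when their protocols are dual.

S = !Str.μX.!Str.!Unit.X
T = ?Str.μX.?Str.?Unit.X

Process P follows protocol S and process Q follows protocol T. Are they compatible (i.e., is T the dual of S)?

YES

!Str | ?Str  match
  μX | μX  match (μ self-dual)
    !Str | ?Str  match
      !Unit | ?Unit  match
        X | X  match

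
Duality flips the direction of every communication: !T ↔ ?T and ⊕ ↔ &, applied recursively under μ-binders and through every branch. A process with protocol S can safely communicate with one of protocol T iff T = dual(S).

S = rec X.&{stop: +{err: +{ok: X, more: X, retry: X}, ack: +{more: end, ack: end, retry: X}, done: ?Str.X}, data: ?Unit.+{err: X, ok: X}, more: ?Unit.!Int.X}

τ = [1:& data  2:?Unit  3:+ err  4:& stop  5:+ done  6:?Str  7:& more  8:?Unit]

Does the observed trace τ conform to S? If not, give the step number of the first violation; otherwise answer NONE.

[1] & data  match  cont: ?Unit.+{err: rec X.…, ok: rec X.…}
[2] ?Unit  match  cont: +{err: rec X.…, ok: rec X.…}
[3] + err  match  cont: rec X.…
[4] & stop  match  cont: +{err: +{ok: rec X.…, more: rec X.…, retry: rec X.…}, ack: +{more: end, ack: end, retry: rec X.…}, done: ?Str.rec X.…}
[5] + done  match  cont: ?Str.rec X.…
[6] ?Str  match  cont: rec X.…
[7] & more  match  cont: ?Unit.!Int.rec X.…
[8] ?Unit  match  cont: !Int.rec X.…
all 8 steps conform

NONE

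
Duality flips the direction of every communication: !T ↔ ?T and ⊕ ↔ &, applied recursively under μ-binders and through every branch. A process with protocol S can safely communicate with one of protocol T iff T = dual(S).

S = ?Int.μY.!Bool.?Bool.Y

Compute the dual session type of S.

!Int.μY.?Bool.!Bool.Y

?Int = !Int
  μY = μY  (rec unchanged)
    !Bool = ?Bool
      ?Bool = !Bool
        dual(Y) = Y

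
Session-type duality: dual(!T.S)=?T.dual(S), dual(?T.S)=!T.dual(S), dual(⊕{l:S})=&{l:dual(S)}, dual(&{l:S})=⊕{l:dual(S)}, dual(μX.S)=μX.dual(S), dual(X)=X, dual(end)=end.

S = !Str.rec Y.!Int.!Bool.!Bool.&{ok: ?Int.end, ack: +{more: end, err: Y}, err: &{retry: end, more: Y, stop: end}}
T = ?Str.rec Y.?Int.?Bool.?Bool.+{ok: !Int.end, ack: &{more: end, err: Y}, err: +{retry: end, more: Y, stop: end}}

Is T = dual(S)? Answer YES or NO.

!Str ‖ ?Str  ok
  rec Y ‖ rec Y  ok (rec unchanged)
    !Int ‖ ?Int  ok
      !Bool ‖ ?Bool  ok
        !Bool ‖ ?Bool  ok
          &{ok,ack,err} ‖ +{ok,ack,err}  ok label sets agree
            [ok]
              ?Int ‖ !Int  ok
                end ‖ end  ok
            [ack]
              +{more,err} ‖ &{more,err}  ok label sets agree
                [more]
                  end ‖ end  ok
                [err]
                  Y ‖ Y  ok
            [err]
              &{retry,more,stop} ‖ +{retry,more,stop}  ok label sets agree
                [retry]
                  end ‖ end  ok
                [more]
                  Y ‖ Y  ok
                [stop]
                  end ‖ end  ok

YES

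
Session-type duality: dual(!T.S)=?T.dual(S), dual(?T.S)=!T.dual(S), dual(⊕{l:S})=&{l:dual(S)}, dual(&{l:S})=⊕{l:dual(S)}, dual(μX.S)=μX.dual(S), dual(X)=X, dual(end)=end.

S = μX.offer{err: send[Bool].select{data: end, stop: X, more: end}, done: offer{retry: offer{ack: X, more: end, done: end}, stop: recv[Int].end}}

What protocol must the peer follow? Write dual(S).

μX = μX  (μ self-dual)
  offer{err,done} = select{err,done}  (external→internal)
    [err]
      send[Bool] = recv[Bool]
        select{data,stop,more} = offer{data,stop,more}  (⊕→&)
          [data]
            end self-dual
          [stop]
            X self-dual
          [more]
            end self-dual
    [done]
      offer{retry,stop} = select{retry,stop}  (external→internal)
        [retry]
          offer{ack,more,done} = select{ack,more,done}  (external→internal)
            [ack]
              X self-dual
            [more]
              end self-dual
            [done]
              end self-dual
        [stop]
          recv[Int] = send[Int]
            end self-dual

μX.select{err: recv[Bool].offer{data: end, stop: X, more: end}, done: select{retry: select{ack: X, more: end, done: end}, stop: send[Int].end}}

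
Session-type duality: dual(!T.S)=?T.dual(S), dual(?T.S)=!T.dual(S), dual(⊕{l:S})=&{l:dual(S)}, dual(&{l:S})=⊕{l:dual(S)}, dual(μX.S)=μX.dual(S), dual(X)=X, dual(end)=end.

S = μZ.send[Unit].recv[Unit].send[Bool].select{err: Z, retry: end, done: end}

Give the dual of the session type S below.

μZ ↦ μZ  (rec unchanged)
  send[Unit] ↦ recv[Unit]
    recv[Unit] ↦ send[Unit]
      send[Bool] ↦ recv[Bool]
        select{err,retry,done} ↦ offer{err,retry,done}  (select→offer)
          case err:
            Z self-dual
          case retry:
            end self-dual
          case done:
            end self-dual

μZ.recv[Unit].send[Unit].recv[Bool].offer{err: Z, retry: end, done: end}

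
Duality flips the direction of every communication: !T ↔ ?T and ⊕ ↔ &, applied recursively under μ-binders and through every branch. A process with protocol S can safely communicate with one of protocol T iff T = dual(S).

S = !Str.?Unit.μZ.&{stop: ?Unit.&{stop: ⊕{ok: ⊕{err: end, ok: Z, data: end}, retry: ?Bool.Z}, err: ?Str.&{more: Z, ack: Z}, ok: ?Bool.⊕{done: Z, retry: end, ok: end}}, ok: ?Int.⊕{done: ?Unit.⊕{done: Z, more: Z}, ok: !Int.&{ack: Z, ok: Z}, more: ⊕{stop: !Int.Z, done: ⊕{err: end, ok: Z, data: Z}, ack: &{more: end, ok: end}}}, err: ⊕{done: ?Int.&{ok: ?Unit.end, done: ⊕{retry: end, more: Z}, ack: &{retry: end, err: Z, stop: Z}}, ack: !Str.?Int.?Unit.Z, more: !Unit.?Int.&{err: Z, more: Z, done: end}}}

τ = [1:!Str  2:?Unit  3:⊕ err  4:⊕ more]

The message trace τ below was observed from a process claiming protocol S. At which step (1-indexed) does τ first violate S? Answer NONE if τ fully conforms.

3

[1] !Str  match  now at ?Unit.μZ.…
[2] ?Unit  match  now at μZ.…
[3] got ⊕ err, protocol expects & stop or & ok or & err  ✗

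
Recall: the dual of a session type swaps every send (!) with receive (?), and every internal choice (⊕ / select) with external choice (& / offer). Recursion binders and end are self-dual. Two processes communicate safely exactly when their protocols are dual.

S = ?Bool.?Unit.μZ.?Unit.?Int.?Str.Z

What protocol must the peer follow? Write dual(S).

!Bool.!Unit.μZ.!Unit.!Int.!Str.Z

?Bool = !Bool
  ?Unit = !Unit
    μZ = μZ  (μ self-dual)
      ?Unit = !Unit
        ?Int = !Int
          ?Str = !Str
            Z ↦ Z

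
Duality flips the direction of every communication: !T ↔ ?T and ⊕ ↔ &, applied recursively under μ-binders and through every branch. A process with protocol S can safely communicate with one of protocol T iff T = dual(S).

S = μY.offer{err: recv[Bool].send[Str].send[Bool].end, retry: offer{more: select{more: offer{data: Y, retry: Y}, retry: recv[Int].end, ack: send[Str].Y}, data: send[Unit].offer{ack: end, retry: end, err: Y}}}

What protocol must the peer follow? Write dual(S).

μY.select{err: send[Bool].recv[Str].recv[Bool].end, retry: select{more: offer{more: select{data: Y, retry: Y}, retry: send[Int].end, ack: recv[Str].Y}, data: recv[Unit].select{ack: end, retry: end, err: Y}}}

μY → μY  (binder kept)
  offer{err,retry} → select{err,retry}  (external→internal)
    • err:
      recv[Bool] → send[Bool]
        send[Str] → recv[Str]
          send[Bool] → recv[Bool]
            dual(end) = end
    • retry:
      offer{more,data} → select{more,data}  (external→internal)
        • more:
          select{more,retry,ack} → offer{more,retry,ack}  (internal→external)
            • more:
              offer{data,retry} → select{data,retry}  (external→internal)
                • data:
                  dual(Y) = Y
                • retry:
                  dual(Y) = Y
            • retry:
              recv[Int] → send[Int]
                dual(end) = end
            • ack:
              send[Str] → recv[Str]
                dual(Y) = Y
        • data:
          send[Unit] → recv[Unit]
            offer{ack,retry,err} → select{ack,retry,err}  (external→internal)
              • ack:
                dual(end) = end
              • retry:
                dual(end) = end
              • err:
                dual(Y) = Y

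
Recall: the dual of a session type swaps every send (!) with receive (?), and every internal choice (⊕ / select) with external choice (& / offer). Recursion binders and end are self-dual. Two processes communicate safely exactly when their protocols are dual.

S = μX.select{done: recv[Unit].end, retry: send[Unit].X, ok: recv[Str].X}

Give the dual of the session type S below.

μX → μX  (binder kept)
  select{done,retry,ok} → offer{done,retry,ok}  (select→offer)
    [done]
      recv[Unit] → send[Unit]
        end self-dual
    [retry]
      send[Unit] → recv[Unit]
        X self-dual
    [ok]
      recv[Str] → send[Str]
        X self-dual

μX.offer{done: send[Unit].end, retry: recv[Unit].X, ok: send[Str].X}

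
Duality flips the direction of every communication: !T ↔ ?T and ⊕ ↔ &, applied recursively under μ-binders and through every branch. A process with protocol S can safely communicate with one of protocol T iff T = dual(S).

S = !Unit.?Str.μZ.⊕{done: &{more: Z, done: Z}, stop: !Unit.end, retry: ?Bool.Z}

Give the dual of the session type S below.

?Unit.!Str.μZ.&{done: ⊕{more: Z, done: Z}, stop: ?Unit.end, retry: !Bool.Z}

!Unit → ?Unit
  ?Str → !Str
    μZ → μZ  (binder kept)
      ⊕{done,stop,retry} → &{done,stop,retry}  (⊕→&)
        case done:
          &{more,done} → ⊕{more,done}  (&→⊕)
            case more:
              Z ↦ Z
            case done:
              Z ↦ Z
        case stop:
          !Unit → ?Unit
            end ↦ end
        case retry:
          ?Bool → !Bool
            Z ↦ Z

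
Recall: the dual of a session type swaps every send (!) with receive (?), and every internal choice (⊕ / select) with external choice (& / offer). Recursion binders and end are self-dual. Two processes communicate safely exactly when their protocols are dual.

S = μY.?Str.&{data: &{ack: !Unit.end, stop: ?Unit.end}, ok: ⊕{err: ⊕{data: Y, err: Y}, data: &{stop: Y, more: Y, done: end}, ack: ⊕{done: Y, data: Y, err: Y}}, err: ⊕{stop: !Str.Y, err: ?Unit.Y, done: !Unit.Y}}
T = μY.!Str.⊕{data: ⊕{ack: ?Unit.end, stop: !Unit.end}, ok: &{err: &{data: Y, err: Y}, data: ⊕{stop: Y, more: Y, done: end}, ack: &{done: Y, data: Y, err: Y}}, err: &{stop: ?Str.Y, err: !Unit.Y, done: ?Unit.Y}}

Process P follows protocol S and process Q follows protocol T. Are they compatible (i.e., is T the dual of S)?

YES

μY | μY  ✓ (μ self-dual)
  ?Str | !Str  ✓
    &{data,ok,err} | ⊕{data,ok,err}  ✓ labels match
      • data:
        &{ack,stop} | ⊕{ack,stop}  ✓ labels match
          • ack:
            !Unit | ?Unit  ✓
              end | end  ✓
          • stop:
            ?Unit | !Unit  ✓
              end | end  ✓
      • ok:
        ⊕{err,data,ack} | &{err,data,ack}  ✓ labels match
          • err:
            ⊕{data,err} | &{data,err}  ✓ labels match
              • data:
                Y | Y  ✓
              • err:
                Y | Y  ✓
          • data:
            &{stop,more,done} | ⊕{stop,more,done}  ✓ labels match
              • stop:
                Y | Y  ✓
              • more:
                Y | Y  ✓
              • done:
                end | end  ✓
          • ack:
            ⊕{done,data,err} | &{done,data,err}  ✓ labels match
              • done:
                Y | Y  ✓
              • data:
                Y | Y  ✓
              • err:
                Y | Y  ✓
      • err:
        ⊕{stop,err,done} | &{stop,err,done}  ✓ labels match
          • stop:
            !Str | ?Str  ✓
              Y | Y  ✓
          • err:
            ?Unit | !Unit  ✓
              Y | Y  ✓
          • done:
            !Unit | ?Unit  ✓
              Y | Y  ✓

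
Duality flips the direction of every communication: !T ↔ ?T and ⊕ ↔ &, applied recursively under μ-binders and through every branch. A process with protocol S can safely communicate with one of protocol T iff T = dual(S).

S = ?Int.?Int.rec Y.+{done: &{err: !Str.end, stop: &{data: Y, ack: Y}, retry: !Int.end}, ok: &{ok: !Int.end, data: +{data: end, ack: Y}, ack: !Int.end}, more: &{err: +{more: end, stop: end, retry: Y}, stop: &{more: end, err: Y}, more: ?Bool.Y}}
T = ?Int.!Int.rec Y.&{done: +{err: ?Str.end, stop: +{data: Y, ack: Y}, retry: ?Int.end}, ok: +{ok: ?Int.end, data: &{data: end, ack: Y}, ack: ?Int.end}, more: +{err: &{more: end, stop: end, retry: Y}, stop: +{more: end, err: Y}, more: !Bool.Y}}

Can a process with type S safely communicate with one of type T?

?Int ‖ ?Int  ✗ same direction on both sides — not dual

NO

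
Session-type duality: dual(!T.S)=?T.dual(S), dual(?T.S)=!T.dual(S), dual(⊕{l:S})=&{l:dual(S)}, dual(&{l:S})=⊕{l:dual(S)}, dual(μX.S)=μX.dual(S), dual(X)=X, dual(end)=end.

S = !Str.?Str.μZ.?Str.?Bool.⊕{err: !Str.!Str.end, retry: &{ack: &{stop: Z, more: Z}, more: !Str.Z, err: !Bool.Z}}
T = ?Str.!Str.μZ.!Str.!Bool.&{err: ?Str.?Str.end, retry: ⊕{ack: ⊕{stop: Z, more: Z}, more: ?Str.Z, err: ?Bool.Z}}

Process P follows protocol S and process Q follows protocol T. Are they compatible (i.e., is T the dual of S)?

YES

!Str vs ?Str  ok
  ?Str vs !Str  ok
    μZ vs μZ  ok (rec unchanged)
      ?Str vs !Str  ok
        ?Bool vs !Bool  ok
          ⊕{err,retry} vs &{err,retry}  ok labels match
            [err]
              !Str vs ?Str  ok
                !Str vs ?Str  ok
                  end vs end  ok
            [retry]
              &{ack,more,err} vs ⊕{ack,more,err}  ok labels match
                [ack]
                  &{stop,more} vs ⊕{stop,more}  ok labels match
                    [stop]
                      Z vs Z  ok
                    [more]
                      Z vs Z  ok
                [more]
                  !Str vs ?Str  ok
                    Z vs Z  ok
                [err]
                  !Bool vs ?Bool  ok
                    Z vs Z  ok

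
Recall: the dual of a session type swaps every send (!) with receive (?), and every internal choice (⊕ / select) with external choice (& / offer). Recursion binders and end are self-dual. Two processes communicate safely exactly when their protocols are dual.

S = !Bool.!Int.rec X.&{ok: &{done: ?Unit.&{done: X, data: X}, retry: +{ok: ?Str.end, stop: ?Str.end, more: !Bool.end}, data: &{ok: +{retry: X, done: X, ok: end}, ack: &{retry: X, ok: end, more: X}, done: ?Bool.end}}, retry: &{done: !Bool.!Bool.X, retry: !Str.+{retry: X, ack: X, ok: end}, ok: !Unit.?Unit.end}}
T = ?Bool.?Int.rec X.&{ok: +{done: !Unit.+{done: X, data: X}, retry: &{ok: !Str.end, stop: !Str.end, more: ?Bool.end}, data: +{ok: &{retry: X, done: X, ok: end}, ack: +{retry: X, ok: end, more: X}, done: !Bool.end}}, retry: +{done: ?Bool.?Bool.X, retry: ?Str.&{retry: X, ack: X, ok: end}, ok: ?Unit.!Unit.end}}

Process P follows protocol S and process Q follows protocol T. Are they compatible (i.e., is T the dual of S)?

NO

!Bool vs ?Bool  ok
  !Int vs ?Int  ok
    rec X vs rec X  ok (rec unchanged)
      &{ok,retry} vs &{ok,retry}  ✗ choice polarity not flipped — not dual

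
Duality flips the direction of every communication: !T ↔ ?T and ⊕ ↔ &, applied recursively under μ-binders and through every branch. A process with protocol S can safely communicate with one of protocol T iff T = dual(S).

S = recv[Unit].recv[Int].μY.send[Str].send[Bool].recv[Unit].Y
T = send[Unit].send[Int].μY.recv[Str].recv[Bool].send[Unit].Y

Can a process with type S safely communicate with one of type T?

recv[Unit] vs send[Unit]  match
  recv[Int] vs send[Int]  match
    μY vs μY  match (μ self-dual)
      send[Str] vs recv[Str]  match
        send[Bool] vs recv[Bool]  match
          recv[Unit] vs send[Unit]  match
            Y vs Y  match

YES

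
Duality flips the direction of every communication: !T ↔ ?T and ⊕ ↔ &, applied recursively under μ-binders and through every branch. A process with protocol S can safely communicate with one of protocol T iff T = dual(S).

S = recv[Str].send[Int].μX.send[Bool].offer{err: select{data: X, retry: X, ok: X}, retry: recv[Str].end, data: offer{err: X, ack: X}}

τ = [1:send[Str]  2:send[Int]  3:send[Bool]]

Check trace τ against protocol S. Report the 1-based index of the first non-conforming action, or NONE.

1

step 1: got send[Str], protocol expects recv[Str]  ✗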